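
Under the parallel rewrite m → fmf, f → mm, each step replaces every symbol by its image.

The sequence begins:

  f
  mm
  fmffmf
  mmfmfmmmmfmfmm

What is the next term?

fmffmfmmfmfmmfmffmffmffmfmmfmfmmfmffmf

φ(mmfmfmmmmfmfmm) expands symbol-by-symbol to fmf fmf mm fmf mm fmf fmf fmf fmf mm fmf mm fmf fmf; joining the 14 pieces gives the next term.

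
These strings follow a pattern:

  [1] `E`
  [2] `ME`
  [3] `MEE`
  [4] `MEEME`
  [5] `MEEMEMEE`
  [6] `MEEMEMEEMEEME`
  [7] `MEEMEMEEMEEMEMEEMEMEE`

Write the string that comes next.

MEEMEMEEMEEMEMEEMEMEEMEEMEMEEMEEME

This is a Fibonacci-style word recurrence s(k) = s(k−1)·s(k−2): e.g. ME·E = MEE.
The next term joins MEEMEMEEMEEMEMEEMEMEE and MEEMEMEEMEEME.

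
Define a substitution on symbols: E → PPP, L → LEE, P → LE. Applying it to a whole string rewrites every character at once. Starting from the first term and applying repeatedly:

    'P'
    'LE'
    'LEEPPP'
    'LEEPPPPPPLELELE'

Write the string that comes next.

Rewriting the 15 symbols of LEEPPPPPPLELELE one by one yields LEE PPP PPP LE LE LE LE LE LE LEE PPP LEE PPP LEE PPP; concatenated:

LEEPPPPPPLELELELELELELEEPPPLEEPPPLEEPPP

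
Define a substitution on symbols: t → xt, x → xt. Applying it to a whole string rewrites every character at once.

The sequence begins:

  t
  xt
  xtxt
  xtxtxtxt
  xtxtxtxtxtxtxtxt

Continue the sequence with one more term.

Rewriting the 16 symbols of xtxtxtxtxtxtxtxt one by one yields xt xt xt xt xt xt xt xt xt xt xt xt xt xt xt xt; concatenated:

xtxtxtxtxtxtxtxtxtxtxtxtxtxtxtxt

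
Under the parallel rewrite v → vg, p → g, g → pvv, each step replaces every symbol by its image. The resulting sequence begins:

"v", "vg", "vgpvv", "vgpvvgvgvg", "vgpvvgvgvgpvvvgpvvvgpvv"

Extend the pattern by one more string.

vgpvvgvgvgpvvvgpvvvgpvvgvgvgvgpvvgvgvgvgpvvgvgvg

Applying the rule to each of the 23 symbols of vgpvvgvgvgpvvvgpvvvgpvv gives the pieces vg pvv g vg vg pvv vg pvv vg pvv g vg vg vg pvv g vg vg vg pvv g vg vg, which concatenate to the answer.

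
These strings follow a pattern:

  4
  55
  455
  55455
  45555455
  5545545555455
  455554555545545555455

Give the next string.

This is a Fibonacci-style word recurrence s(k) = s(k−2)·s(k−1): e.g. 4·55 = 455.
So term 8 is 5545545555455·455554555545545555455.

5545545555455455554555545545555455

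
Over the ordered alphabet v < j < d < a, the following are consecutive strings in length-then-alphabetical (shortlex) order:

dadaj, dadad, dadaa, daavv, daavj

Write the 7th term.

Advancing 2 positions from daavj through daavj → daavd reaches term 7.

daava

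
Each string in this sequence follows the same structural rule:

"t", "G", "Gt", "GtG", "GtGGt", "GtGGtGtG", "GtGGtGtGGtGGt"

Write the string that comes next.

GtGGtGtGGtGGtGtGGtGtG

This is a Fibonacci-style word recurrence s(k) = s(k−1)·s(k−2): e.g. G·t = Gt.
The next term joins GtGGtGtGGtGGt and GtGGtGtG.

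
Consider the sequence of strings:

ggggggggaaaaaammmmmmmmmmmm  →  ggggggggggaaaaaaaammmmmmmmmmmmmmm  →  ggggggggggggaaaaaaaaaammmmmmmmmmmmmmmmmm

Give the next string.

ggggggggggggggaaaaaaaaaaaammmmmmmmmmmmmmmmmmmmm

Term n consists of 2n+2 g's, followed by 2n a's, followed by 3n+3 m's, where the shown terms are n = 3, 4, 5.
Setting n = 6 gives 14, 12, 21 characters in each block.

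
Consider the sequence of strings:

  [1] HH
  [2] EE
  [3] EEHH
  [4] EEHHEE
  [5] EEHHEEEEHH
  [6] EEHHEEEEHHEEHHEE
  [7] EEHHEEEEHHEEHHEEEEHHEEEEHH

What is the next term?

From term 3 onward, concatenate the last term with the second-to-last: EE·HH = EEHH, EEHH·EE = EEHHEE, …
So term 8 is EEHHEEEEHHEEHHEEEEHHEEEEHH·EEHHEEEEHHEEHHEE.

EEHHEEEEHHEEHHEEEEHHEEEEHHEEHHEEEEHHEEHHEE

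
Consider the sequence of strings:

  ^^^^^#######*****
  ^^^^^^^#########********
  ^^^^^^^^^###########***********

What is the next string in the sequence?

Term n consists of 2n+1 ^'s, followed by 2n+3 #'s, followed by 3n-1 *'s, where the shown terms are n = 2, 3, 4.
Setting n = 5 gives 11, 13, 14 characters in each block.

^^^^^^^^^^^#############**************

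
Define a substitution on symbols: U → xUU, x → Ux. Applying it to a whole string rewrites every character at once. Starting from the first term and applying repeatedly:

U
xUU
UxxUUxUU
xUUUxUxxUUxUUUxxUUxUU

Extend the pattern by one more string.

UxxUUxUUxUUUxxUUUxUxxUUxUUUxxUUxUUxUUUxUxxUUxUUUxxUUxUU

φ(xUUUxUxxUUxUUUxxUUxUU) expands symbol-by-symbol to Ux xUU xUU xUU Ux xUU Ux Ux xUU xUU Ux xUU xUU xUU Ux Ux xUU xUU Ux xUU xUU; joining the 21 pieces gives the next term.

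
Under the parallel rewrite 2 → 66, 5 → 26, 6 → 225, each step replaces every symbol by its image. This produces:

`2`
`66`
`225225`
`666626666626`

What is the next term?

2252252252256622522522522522566225

Apply φ to 666626666626 symbol by symbol: 6→225, 6→225, 6→225, 6→225, 2→66, 6→225, 6→225, 6→225, 6→225, 6→225, 2→66, 6→225; joined: 225 225 225 225 66 225 225 225 225 225 66 225.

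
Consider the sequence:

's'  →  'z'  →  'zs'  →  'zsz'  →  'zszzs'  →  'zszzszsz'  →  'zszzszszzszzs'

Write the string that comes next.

From term 3 onward, concatenate the last term with the second-to-last: z·s = zs, zs·z = zsz, …
So term 8 is zszzszszzszzs·zszzszsz.

zszzszszzszzszszzszsz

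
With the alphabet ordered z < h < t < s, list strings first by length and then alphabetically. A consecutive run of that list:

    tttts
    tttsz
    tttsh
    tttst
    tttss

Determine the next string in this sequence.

ttszz

Find the rightmost character of tttss below s, bump it to the next letter, and reset everything to its right to z.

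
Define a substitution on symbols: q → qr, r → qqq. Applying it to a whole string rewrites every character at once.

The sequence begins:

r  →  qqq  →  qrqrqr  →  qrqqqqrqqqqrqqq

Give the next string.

φ(qrqqqqrqqqqrqqq) expands symbol-by-symbol to qr qqq qr qr qr qr qqq qr qr qr qr qqq qr qr qr; joining the 15 pieces gives the next term.

qrqqqqrqrqrqrqqqqrqrqrqrqqqqrqrqr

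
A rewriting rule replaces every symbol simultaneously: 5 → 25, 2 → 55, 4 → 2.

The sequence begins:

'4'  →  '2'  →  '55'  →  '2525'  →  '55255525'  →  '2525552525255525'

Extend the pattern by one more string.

Rewriting the 16 symbols of 2525552525255525 one by one yields 55 25 55 25 25 25 55 25 55 25 55 25 25 25 55 25; concatenated:

55255525252555255525552525255525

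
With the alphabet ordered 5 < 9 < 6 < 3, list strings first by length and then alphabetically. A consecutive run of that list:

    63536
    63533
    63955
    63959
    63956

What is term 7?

Stepping forward 2 times from 63956: 63956 → 63953, then the target.

63995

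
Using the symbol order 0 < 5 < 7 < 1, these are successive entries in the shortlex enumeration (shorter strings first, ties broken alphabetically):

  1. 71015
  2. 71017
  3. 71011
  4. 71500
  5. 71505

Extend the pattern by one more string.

The successor of 71505 increments the rightmost position that isn't already 1 and resets every position after it to 0.

71507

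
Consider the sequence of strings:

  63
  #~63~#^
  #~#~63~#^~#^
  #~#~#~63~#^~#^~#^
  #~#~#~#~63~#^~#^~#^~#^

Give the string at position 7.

Every step adds #~ to the front and ~#^ to the end of the previous string.
From #~#~#~#~63~#^~#^~#^~#^, 2 further steps: #~#~#~#~63~#^~#^~#^~#^ → #~#~#~#~#~63~#^~#^~#^~#^~#^ → (answer).

#~#~#~#~#~#~63~#^~#^~#^~#^~#^~#^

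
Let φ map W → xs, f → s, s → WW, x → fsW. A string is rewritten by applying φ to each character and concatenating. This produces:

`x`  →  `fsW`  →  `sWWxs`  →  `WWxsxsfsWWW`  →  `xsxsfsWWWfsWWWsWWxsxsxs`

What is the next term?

fsWWWfsWWWsWWxsxsxssWWxsxsxsWWxsxsfsWWWfsWWWfsWWW

Applying the rule to each of the 23 symbols of xsxsfsWWWfsWWWsWWxsxsxs gives the pieces fsW WW fsW WW s WW xs xs xs s WW xs xs xs WW xs xs fsW WW fsW WW fsW WW, which concatenate to the answer.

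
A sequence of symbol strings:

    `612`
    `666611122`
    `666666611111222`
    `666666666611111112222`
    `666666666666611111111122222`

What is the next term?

Reading off run lengths: 6 runs 1, 4, 7, 10, 13; 1 runs 1, 3, 5, 7, 9; 2 runs 1, 2, 3, 4, 5 — each is linear in n (n = 1, 2, …).
For the next term, n = 6, so the run lengths are 16, 11, 6.

666666666666666611111111111222222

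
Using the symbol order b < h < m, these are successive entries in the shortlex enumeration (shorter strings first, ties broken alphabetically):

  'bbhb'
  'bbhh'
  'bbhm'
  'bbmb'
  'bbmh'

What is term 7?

bhbb

Continuing the enumeration 2 steps past bbmh: bbmh → bbmm → (answer).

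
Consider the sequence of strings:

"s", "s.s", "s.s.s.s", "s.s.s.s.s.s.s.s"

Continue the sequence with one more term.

s.s.s.s.s.s.s.s.s.s.s.s.s.s.s.s

Every step duplicates the string with '.' between the halves.
One more doubling of s.s.s.s.s.s.s.s gives the answer.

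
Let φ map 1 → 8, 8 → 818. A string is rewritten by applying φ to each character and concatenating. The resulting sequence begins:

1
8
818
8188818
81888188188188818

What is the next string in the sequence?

φ(81888188188188818) expands symbol-by-symbol to 818 8 818 818 818 8 818 818 8 818 818 8 818 818 818 8 818; joining the 17 pieces gives the next term.

81888188188188818818881881888188188188818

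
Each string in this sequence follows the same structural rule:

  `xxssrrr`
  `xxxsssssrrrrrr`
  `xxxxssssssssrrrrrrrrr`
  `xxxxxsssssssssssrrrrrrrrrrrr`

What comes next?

Each string has the form x^{n+1} s^{3n-1} r^{3n} (n = 1, 2, …).
Setting n = 5 gives 6, 14, 15 characters in each block.

xxxxxxssssssssssssssrrrrrrrrrrrrrrr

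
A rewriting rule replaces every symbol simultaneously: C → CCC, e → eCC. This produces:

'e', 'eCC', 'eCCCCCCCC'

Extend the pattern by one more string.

eCCCCCCCCCCCCCCCCCCCCCCCCCC

Apply φ to eCCCCCCCC symbol by symbol: e→eCC, C→CCC, C→CCC, C→CCC, C→CCC, C→CCC, C→CCC, C→CCC, C→CCC; joined: eCC CCC CCC CCC CCC CCC CCC CCC CCC.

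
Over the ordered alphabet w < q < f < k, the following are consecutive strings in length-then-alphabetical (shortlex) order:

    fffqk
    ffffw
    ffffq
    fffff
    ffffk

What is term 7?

fffkq

Stepping forward 2 times from ffffk: ffffk → fffkw, then the target.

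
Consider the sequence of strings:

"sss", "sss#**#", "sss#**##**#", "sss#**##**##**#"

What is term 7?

The strings grow by a fixed suffix #**# each time.
From sss#**##**##**#, 3 further steps: sss#**##**##**# → sss#**##**##**##**# → sss#**##**##**##**##**# → (answer).

sss#**##**##**##**##**##**#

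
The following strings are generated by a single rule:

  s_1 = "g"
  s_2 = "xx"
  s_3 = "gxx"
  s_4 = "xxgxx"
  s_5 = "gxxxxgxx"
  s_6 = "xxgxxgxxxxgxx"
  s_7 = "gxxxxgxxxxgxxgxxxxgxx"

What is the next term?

From term 3 onward, concatenate the second-to-last term with the last: g·xx = gxx, xx·gxx = xxgxx, …
So term 8 is xxgxxgxxxxgxx·gxxxxgxxxxgxxgxxxxgxx.

xxgxxgxxxxgxxgxxxxgxxxxgxxgxxxxgxx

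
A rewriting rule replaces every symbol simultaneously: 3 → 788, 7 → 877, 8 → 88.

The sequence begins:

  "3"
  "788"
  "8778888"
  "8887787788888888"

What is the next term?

888888877877888778778888888888888888

Replace each of the 16 characters of 8887787788888888 in place — 88 88 88 877 877 88 877 877 88 88 88 88 88 88 88 88 — and concatenate.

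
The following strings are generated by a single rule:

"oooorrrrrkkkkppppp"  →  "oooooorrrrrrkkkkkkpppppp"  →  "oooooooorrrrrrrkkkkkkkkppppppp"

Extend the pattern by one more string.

oooooooooorrrrrrrrkkkkkkkkkkpppppppp

Each string has the form o^{2n} r^{n+3} k^{2n} p^{n+3}, where the shown terms are n = 2, 3, 4.
For the next term, n = 5, so the run lengths are 10, 8, 10, 8.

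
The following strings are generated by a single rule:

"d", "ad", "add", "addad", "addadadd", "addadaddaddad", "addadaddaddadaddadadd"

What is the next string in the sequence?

addadaddaddadaddadaddaddadaddaddad

Each term (from the third on) is the previous term followed by the one before it: term 3 = ad·d = add.
Continuing: addadaddaddadaddadadd · addadaddaddad gives term 8.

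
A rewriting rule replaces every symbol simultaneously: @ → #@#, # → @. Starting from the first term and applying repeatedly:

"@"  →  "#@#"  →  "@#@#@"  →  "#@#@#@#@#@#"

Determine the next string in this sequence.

Apply φ to #@#@#@#@#@# symbol by symbol: #→@, @→#@#, #→@, @→#@#, #→@, @→#@#, #→@, @→#@#, #→@, @→#@#, #→@; joined: @ #@# @ #@# @ #@# @ #@# @ #@# @.

@#@#@#@#@#@#@#@#@#@#@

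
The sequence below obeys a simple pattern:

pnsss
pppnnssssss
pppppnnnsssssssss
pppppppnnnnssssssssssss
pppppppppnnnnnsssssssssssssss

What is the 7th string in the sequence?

Reading off run lengths: p runs 1, 3, 5, 7, 9; n runs 1, 2, 3, 4, 5; s runs 3, 6, 9, 12, 15 — each is linear in n (n = 1, 2, …).
For term 7, n = 7, so the run lengths are 13, 7, 21.

pppppppppppppnnnnnnnsssssssssssssssssssss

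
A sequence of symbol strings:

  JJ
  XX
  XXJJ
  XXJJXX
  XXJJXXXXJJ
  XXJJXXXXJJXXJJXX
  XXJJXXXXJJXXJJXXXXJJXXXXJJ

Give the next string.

This is a Fibonacci-style word recurrence s(k) = s(k−1)·s(k−2): e.g. XX·JJ = XXJJ.
So term 8 is XXJJXXXXJJXXJJXXXXJJXXXXJJ·XXJJXXXXJJXXJJXX.

XXJJXXXXJJXXJJXXXXJJXXXXJJXXJJXXXXJJXXJJXX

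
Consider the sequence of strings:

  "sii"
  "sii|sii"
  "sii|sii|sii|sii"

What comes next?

s(k+1) = s(k)·|·s(k) — each term doubles the last with '|' between the halves.
So the next term is two copies of sii|sii|sii|sii with '|' between the halves.

sii|sii|sii|sii|sii|sii|sii|sii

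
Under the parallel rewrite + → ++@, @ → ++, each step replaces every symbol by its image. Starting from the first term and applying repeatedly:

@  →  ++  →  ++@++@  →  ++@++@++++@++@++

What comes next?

++@++@++++@++@++++@++@++@++@++++@++@++++@++@

Replace each of the 16 characters of ++@++@++++@++@++ in place — ++@ ++@ ++ ++@ ++@ ++ ++@ ++@ ++@ ++@ ++ ++@ ++@ ++ ++@ ++@ — and concatenate.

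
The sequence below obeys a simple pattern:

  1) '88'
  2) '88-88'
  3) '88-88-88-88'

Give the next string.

88-88-88-88-88-88-88-88

Every step duplicates the string with '-' between the halves.
So the next term is two copies of 88-88-88-88 with '-' between the halves.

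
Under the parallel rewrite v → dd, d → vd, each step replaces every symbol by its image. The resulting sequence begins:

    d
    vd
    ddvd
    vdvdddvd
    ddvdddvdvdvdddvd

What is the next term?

Rewriting the 16 symbols of ddvdddvdvdvdddvd one by one yields vd vd dd vd vd vd dd vd dd vd dd vd vd vd dd vd; concatenated:

vdvdddvdvdvdddvdddvdddvdvdvdddvd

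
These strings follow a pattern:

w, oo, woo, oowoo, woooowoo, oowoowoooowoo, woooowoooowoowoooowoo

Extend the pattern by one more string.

oowoowoooowoowoooowoooowoowoooowoo

Each term (from the third on) is the two preceding terms concatenated in order: term 3 = w·oo = woo.
So term 8 is oowoowoooowoo·woooowoooowoowoooowoo.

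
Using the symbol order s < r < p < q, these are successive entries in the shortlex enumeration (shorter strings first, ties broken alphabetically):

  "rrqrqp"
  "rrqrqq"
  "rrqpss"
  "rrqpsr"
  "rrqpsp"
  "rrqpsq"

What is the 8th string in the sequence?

Advancing 2 positions from rrqpsq through rrqpsq → rrqprs reaches term 8.

rrqprr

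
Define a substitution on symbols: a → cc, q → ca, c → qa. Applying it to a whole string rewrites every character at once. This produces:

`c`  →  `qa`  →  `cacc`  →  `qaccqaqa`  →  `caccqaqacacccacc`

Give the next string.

qaccqaqacacccaccqaccqaqaqaccqaqa

Applying the rule to each of the 16 symbols of caccqaqacacccacc gives the pieces qa cc qa qa ca cc ca cc qa cc qa qa qa cc qa qa, which concatenate to the answer.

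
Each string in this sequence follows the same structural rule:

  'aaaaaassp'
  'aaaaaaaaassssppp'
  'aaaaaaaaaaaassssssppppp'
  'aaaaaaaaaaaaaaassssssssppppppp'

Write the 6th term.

aaaaaaaaaaaaaaaaaaaaassssssssssssppppppppppp

Each string has the form a^{3n+3} s^{2n} p^{2n-1} (n = 1, 2, …).
Setting n = 6 gives 21, 12, 11 characters in each block.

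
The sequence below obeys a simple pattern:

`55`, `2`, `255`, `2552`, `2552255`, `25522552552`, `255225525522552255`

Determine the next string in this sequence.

25522552552255225525522552552

From term 3 onward, concatenate the last term with the second-to-last: 2·55 = 255, 255·2 = 2552, …
So term 8 is 255225525522552255·25522552552.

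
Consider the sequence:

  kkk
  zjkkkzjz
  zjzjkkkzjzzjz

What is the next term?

s(k+1) = zj·s(k)·zjz, so each term gains zj as a prefix and zjz as a suffix.
One more step from zjzjkkkzjzzjz gives the answer.

zjzjzjkkkzjzzjzzjz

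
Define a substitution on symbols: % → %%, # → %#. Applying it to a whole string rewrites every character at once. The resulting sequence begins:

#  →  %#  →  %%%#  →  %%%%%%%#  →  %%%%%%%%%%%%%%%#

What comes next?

φ(%%%%%%%%%%%%%%%#) expands symbol-by-symbol to %% %% %% %% %% %% %% %% %% %% %% %% %% %% %% %#; joining the 16 pieces gives the next term.

%%%%%%%%%%%%%%%%%%%%%%%%%%%%%%%#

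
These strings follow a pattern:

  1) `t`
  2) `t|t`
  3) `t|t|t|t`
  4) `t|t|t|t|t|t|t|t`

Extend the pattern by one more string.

t|t|t|t|t|t|t|t|t|t|t|t|t|t|t|t

s(k+1) = s(k)·|·s(k) — each term doubles the last with '|' between the halves.
So the next term is two copies of t|t|t|t|t|t|t|t with '|' between the halves.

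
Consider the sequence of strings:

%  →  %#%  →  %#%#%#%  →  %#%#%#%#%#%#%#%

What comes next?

Every step duplicates the string with '#' between the halves.
One more doubling of %#%#%#%#%#%#%#% gives the answer.

%#%#%#%#%#%#%#%#%#%#%#%#%#%#%#%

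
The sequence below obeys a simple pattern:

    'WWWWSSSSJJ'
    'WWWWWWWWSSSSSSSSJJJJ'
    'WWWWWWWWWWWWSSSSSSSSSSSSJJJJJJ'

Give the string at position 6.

The n-th term is 4n W's then 4n S's then 2n J's (n = 1, 2, …).
Setting n = 6 gives 24, 24, 12 characters in each block.

WWWWWWWWWWWWWWWWWWWWWWWWSSSSSSSSSSSSSSSSSSSSSSSSJJJJJJJJJJJJ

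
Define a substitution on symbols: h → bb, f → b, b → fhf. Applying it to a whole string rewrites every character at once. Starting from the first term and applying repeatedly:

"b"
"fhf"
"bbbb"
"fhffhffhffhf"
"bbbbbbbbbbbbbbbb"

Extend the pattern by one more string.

Rewriting the 16 symbols of bbbbbbbbbbbbbbbb one by one yields fhf fhf fhf fhf fhf fhf fhf fhf fhf fhf fhf fhf fhf fhf fhf fhf; concatenated:

fhffhffhffhffhffhffhffhffhffhffhffhffhffhffhffhf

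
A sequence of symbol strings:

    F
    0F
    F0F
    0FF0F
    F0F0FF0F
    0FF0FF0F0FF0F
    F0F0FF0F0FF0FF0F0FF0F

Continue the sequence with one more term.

From term 3 onward, concatenate the second-to-last term with the last: F·0F = F0F, 0F·F0F = 0FF0F, …
The next term joins 0FF0FF0F0FF0F and F0F0FF0F0FF0FF0F0FF0F.

0FF0FF0F0FF0FF0F0FF0F0FF0FF0F0FF0F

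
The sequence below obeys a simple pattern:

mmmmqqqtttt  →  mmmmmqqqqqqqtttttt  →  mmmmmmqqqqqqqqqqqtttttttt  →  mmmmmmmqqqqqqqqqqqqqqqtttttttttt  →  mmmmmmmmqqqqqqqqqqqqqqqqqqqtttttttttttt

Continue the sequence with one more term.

mmmmmmmmmqqqqqqqqqqqqqqqqqqqqqqqtttttttttttttt

The n-th term is n+3 m's then 4n-1 q's then 2n+2 t's (n = 1, 2, …).
For the next term, n = 6, so the run lengths are 9, 23, 14.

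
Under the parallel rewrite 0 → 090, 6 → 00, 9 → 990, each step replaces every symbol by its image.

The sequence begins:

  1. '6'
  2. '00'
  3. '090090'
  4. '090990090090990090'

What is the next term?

090990090990990090090990090090990090990990090090990090

φ(090990090090990090) expands symbol-by-symbol to 090 990 090 990 990 090 090 990 090 090 990 090 990 990 090 090 990 090; joining the 18 pieces gives the next term.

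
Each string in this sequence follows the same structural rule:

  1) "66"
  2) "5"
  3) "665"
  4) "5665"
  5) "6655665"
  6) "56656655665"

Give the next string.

From term 3 onward, concatenate the second-to-last term with the last: 66·5 = 665, 5·665 = 5665, …
So term 7 is 6655665·56656655665.

665566556656655665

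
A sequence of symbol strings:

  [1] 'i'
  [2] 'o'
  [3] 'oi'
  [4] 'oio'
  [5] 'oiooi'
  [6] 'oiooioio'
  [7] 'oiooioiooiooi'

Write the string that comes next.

Each term (from the third on) is the previous term followed by the one before it: term 3 = o·i = oi.
Continuing: oiooioiooiooi · oiooioio gives term 8.

oiooioiooiooioiooioio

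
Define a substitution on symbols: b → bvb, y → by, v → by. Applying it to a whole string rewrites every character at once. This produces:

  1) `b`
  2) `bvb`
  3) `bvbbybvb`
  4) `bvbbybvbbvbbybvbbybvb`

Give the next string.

bvbbybvbbvbbybvbbybvbbvbbybvbbvbbybvbbybvbbvbbybvbbybvb

φ(bvbbybvbbvbbybvbbybvb) expands symbol-by-symbol to bvb by bvb bvb by bvb by bvb bvb by bvb bvb by bvb by bvb bvb by bvb by bvb; joining the 21 pieces gives the next term.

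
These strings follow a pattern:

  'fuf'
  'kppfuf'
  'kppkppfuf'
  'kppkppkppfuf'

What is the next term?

kppkppkppkppfuf

Each term is the previous one with kpp prepended.
So the next term is kpp·kppkppkppfuf.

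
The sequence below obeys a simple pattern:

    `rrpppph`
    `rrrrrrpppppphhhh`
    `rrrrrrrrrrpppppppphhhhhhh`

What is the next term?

The n-th term is 4n-2 r's then 2n+2 p's then 3n-2 h's (n = 1, 2, …).
Setting n = 4 gives 14, 10, 10 characters in each block.

rrrrrrrrrrrrrrpppppppppphhhhhhhhhh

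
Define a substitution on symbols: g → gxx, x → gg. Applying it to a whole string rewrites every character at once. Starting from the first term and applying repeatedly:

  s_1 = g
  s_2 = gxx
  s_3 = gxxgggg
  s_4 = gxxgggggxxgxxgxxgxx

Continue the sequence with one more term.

Applying the rule to each of the 19 symbols of gxxgggggxxgxxgxxgxx gives the pieces gxx gg gg gxx gxx gxx gxx gxx gg gg gxx gg gg gxx gg gg gxx gg gg, which concatenate to the answer.

gxxgggggxxgxxgxxgxxgxxgggggxxgggggxxgggggxxgggg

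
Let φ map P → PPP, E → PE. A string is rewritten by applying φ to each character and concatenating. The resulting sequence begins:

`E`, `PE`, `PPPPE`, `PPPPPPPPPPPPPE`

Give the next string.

Rewriting the 14 symbols of PPPPPPPPPPPPPE one by one yields PPP PPP PPP PPP PPP PPP PPP PPP PPP PPP PPP PPP PPP PE; concatenated:

PPPPPPPPPPPPPPPPPPPPPPPPPPPPPPPPPPPPPPPPE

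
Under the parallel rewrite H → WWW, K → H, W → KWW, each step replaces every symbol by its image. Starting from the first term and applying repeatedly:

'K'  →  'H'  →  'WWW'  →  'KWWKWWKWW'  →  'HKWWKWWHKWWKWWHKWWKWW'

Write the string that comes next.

φ(HKWWKWWHKWWKWWHKWWKWW) expands symbol-by-symbol to WWW H KWW KWW H KWW KWW WWW H KWW KWW H KWW KWW WWW H KWW KWW H KWW KWW; joining the 21 pieces gives the next term.

WWWHKWWKWWHKWWKWWWWWHKWWKWWHKWWKWWWWWHKWWKWWHKWWKWW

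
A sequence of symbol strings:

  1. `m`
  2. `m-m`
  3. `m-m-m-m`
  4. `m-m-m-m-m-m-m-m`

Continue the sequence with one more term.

Every step duplicates the string with '-' between the halves.
One more doubling of m-m-m-m-m-m-m-m gives the answer.

m-m-m-m-m-m-m-m-m-m-m-m-m-m-m-m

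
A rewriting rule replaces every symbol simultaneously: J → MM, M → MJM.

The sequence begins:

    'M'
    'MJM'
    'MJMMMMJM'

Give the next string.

Expanding MJMMMMJM: M→MJM, J→MM, M→MJM, M→MJM, M→MJM, M→MJM, J→MM, M→MJM. Concatenated: MJM MM MJM MJM MJM MJM MM MJM.

MJMMMMJMMJMMJMMJMMMMJM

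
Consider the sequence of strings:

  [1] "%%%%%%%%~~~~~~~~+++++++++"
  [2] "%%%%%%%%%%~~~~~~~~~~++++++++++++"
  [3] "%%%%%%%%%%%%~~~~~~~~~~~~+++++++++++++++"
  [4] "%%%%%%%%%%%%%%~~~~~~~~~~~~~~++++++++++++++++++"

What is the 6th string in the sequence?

Each string has the form %^{2n+2} ~^{2n+2} +^{3n}, where the shown terms are n = 3, 4, 5, 6.
Setting n = 8 gives 18, 18, 24 characters in each block.

%%%%%%%%%%%%%%%%%%~~~~~~~~~~~~~~~~~~++++++++++++++++++++++++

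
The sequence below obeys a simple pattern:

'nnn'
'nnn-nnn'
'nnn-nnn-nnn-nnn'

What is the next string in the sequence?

nnn-nnn-nnn-nnn-nnn-nnn-nnn-nnn

s(k+1) = s(k)·-·s(k) — each term doubles the last with '-' between the halves.
So the next term is two copies of nnn-nnn-nnn-nnn with '-' between the halves.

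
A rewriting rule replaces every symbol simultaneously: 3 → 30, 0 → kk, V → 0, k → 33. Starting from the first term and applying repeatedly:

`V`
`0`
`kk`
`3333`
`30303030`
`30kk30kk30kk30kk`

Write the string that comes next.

30kk333330kk333330kk333330kk3333

φ(30kk30kk30kk30kk) expands symbol-by-symbol to 30 kk 33 33 30 kk 33 33 30 kk 33 33 30 kk 33 33; joining the 16 pieces gives the next term.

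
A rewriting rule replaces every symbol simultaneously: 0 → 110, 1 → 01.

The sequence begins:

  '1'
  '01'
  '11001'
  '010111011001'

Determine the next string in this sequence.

Apply φ to 010111011001 symbol by symbol: 0→110, 1→01, 0→110, 1→01, 1→01, 1→01, 0→110, 1→01, 1→01, 0→110, 0→110, 1→01; joined: 110 01 110 01 01 01 110 01 01 110 110 01.

11001110010101110010111011001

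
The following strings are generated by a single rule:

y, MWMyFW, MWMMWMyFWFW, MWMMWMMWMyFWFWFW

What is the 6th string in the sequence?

Each term wraps the previous one in MWM on the left and FW on the right.
From MWMMWMMWMyFWFWFW, 2 further steps: MWMMWMMWMyFWFWFW → MWMMWMMWMMWMyFWFWFWFW → (answer).

MWMMWMMWMMWMMWMyFWFWFWFWFW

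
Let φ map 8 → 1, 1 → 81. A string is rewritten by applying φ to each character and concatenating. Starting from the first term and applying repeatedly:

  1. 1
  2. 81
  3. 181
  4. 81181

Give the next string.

Expanding 81181: 8→1, 1→81, 1→81, 8→1, 1→81. Concatenated: 1 81 81 1 81.

18181181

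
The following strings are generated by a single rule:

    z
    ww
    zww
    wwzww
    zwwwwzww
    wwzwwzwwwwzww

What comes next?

Each term (from the third on) is the two preceding terms concatenated in order: term 3 = z·ww = zww.
Continuing: zwwwwzww · wwzwwzwwwwzww gives term 7.

zwwwwzwwwwzwwzwwwwzww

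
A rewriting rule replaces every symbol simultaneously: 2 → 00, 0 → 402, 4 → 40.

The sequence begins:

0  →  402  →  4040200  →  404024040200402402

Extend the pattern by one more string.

40402404020040402404020040240240402004040200

φ(404024040200402402) expands symbol-by-symbol to 40 402 40 402 00 40 402 40 402 00 402 402 40 402 00 40 402 00; joining the 18 pieces gives the next term.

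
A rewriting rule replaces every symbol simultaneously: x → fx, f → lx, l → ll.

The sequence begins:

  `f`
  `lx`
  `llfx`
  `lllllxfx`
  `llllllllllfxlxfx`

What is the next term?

Rewriting the 16 symbols of llllllllllfxlxfx one by one yields ll ll ll ll ll ll ll ll ll ll lx fx ll fx lx fx; concatenated:

lllllllllllllllllllllxfxllfxlxfx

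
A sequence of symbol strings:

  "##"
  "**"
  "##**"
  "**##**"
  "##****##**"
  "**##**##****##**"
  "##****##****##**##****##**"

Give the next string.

Each term (from the third on) is the two preceding terms concatenated in order: term 3 = ##·** = ##**.
Continuing: **##**##****##** · ##****##****##**##****##** gives term 8.

**##**##****##**##****##****##**##****##**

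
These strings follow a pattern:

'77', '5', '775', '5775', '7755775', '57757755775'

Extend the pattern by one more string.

Each term (from the third on) is the two preceding terms concatenated in order: term 3 = 77·5 = 775.
So term 7 is 7755775·57757755775.

775577557757755775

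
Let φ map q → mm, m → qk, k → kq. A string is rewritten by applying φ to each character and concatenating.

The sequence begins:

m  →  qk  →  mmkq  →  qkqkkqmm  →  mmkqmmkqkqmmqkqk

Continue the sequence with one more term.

Rewriting the 16 symbols of mmkqmmkqkqmmqkqk one by one yields qk qk kq mm qk qk kq mm kq mm qk qk mm kq mm kq; concatenated:

qkqkkqmmqkqkkqmmkqmmqkqkmmkqmmkq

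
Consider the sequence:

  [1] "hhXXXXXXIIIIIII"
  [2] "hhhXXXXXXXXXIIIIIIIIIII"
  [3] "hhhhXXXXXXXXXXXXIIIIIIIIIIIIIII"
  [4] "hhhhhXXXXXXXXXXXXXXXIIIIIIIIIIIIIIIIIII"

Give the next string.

Each string has the form h^{n} X^{3n} I^{4n-1}, where the shown terms are n = 2, 3, 4, 5.
Setting n = 6 gives 6, 18, 23 characters in each block.

hhhhhhXXXXXXXXXXXXXXXXXXIIIIIIIIIIIIIIIIIIIIIII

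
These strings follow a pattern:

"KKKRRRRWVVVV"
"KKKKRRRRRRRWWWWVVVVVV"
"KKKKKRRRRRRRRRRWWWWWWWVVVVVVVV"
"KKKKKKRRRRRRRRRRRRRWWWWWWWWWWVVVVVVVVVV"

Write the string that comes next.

KKKKKKKRRRRRRRRRRRRRRRRWWWWWWWWWWWWWVVVVVVVVVVVV

Term n consists of n+2 K's, followed by 3n+1 R's, followed by 3n-2 W's, followed by 2n+2 V's (n = 1, 2, …).
Setting n = 5 gives 7, 16, 13, 12 characters in each block.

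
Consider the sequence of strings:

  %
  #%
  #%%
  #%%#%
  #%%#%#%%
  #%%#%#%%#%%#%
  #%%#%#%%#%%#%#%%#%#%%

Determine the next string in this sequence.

#%%#%#%%#%%#%#%%#%#%%#%%#%#%%#%%#%

Each term (from the third on) is the previous term followed by the one before it: term 3 = #%·% = #%%.
Continuing: #%%#%#%%#%%#%#%%#%#%% · #%%#%#%%#%%#% gives term 8.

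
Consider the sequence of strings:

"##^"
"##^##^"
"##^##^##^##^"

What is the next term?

s(k+1) = s(k)·s(k) — each term doubles the last.
Doubling ##^##^##^##^:

##^##^##^##^##^##^##^##^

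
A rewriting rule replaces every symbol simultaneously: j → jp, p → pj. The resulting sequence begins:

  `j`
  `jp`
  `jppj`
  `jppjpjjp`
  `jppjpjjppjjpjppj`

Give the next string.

Rewriting the 16 symbols of jppjpjjppjjpjppj one by one yields jp pj pj jp pj jp jp pj pj jp jp pj jp pj pj jp; concatenated:

jppjpjjppjjpjppjpjjpjppjjppjpjjp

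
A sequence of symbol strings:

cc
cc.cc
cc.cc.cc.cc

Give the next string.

Each string is two copies of the previous one joined by '.'.
Doubling cc.cc.cc.cc with '.' between the halves:

cc.cc.cc.cc.cc.cc.cc.cc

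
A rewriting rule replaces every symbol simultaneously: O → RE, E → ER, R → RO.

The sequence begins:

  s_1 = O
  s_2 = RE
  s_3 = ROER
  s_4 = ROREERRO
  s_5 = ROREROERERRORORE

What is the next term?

φ(ROREROERERRORORE) expands symbol-by-symbol to RO RE RO ER RO RE ER RO ER RO RO RE RO RE RO ER; joining the 16 pieces gives the next term.

ROREROERROREERROERROROREROREROER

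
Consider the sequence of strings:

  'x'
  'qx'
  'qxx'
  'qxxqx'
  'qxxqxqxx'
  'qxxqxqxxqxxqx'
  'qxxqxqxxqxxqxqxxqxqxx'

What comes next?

Each term (from the third on) is the previous term followed by the one before it: term 3 = qx·x = qxx.
So term 8 is qxxqxqxxqxxqxqxxqxqxx·qxxqxqxxqxxqx.

qxxqxqxxqxxqxqxxqxqxxqxxqxqxxqxxqx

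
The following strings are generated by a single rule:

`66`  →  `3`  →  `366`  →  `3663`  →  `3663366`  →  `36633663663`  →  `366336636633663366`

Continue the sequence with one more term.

This is a Fibonacci-style word recurrence s(k) = s(k−1)·s(k−2): e.g. 3·66 = 366.
Continuing: 366336636633663366 · 36633663663 gives term 8.

36633663663366336636633663663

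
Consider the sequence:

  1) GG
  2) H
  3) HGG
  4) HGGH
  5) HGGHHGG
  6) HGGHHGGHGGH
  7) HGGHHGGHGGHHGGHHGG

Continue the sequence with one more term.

HGGHHGGHGGHHGGHHGGHGGHHGGHGGH

This is a Fibonacci-style word recurrence s(k) = s(k−1)·s(k−2): e.g. H·GG = HGG.
So term 8 is HGGHHGGHGGHHGGHHGG·HGGHHGGHGGH.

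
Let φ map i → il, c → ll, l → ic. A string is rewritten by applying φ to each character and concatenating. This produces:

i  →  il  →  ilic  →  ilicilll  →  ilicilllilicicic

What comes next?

ilicilllilicicicilicilllilllilll

Applying the rule to each of the 16 symbols of ilicilllilicicic gives the pieces il ic il ll il ic ic ic il ic il ll il ll il ll, which concatenate to the answer.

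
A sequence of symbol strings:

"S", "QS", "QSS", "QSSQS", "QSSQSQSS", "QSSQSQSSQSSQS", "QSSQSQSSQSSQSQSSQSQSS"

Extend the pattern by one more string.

This is a Fibonacci-style word recurrence s(k) = s(k−1)·s(k−2): e.g. QS·S = QSS.
The next term joins QSSQSQSSQSSQSQSSQSQSS and QSSQSQSSQSSQS.

QSSQSQSSQSSQSQSSQSQSSQSSQSQSSQSSQS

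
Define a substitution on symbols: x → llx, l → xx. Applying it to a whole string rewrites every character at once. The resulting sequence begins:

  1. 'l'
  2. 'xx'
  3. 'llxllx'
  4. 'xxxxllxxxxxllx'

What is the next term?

llxllxllxllxxxxxllxllxllxllxllxxxxxllx

Applying the rule to each of the 14 symbols of xxxxllxxxxxllx gives the pieces llx llx llx llx xx xx llx llx llx llx llx xx xx llx, which concatenate to the answer.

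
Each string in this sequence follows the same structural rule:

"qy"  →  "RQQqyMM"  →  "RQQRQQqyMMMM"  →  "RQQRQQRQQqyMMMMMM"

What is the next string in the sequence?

Each term wraps the previous one in RQQ on the left and MM on the right.
One more step from RQQRQQRQQqyMMMMMM gives the answer.

RQQRQQRQQRQQqyMMMMMMMM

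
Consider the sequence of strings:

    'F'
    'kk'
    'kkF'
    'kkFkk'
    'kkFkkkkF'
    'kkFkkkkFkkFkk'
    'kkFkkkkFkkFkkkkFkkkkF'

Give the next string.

From term 3 onward, concatenate the last term with the second-to-last: kk·F = kkF, kkF·kk = kkFkk, …
So term 8 is kkFkkkkFkkFkkkkFkkkkF·kkFkkkkFkkFkk.

kkFkkkkFkkFkkkkFkkkkFkkFkkkkFkkFkk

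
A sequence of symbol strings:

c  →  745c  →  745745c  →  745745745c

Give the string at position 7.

745745745745745745c

Each term is the previous one with 745 prepended.
From 745745745c, 3 further steps: 745745745c → 745745745745c → 745745745745745c → (answer).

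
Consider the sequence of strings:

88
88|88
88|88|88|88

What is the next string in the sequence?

s(k+1) = s(k)·|·s(k) — each term doubles the last with '|' between the halves.
Doubling 88|88|88|88 with '|' between the halves:

88|88|88|88|88|88|88|88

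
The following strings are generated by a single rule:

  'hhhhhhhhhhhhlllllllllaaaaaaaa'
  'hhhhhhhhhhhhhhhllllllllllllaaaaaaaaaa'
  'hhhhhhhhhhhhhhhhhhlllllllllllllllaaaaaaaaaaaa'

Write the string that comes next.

The n-th term is 3n+3 h's then 3n l's then 2n+2 a's, where the shown terms are n = 3, 4, 5.
For the next term, n = 6, so the run lengths are 21, 18, 14.

hhhhhhhhhhhhhhhhhhhhhllllllllllllllllllaaaaaaaaaaaaaa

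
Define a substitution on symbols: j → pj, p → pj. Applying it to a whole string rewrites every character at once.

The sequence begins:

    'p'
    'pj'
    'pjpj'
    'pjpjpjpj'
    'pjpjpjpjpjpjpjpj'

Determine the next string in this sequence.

pjpjpjpjpjpjpjpjpjpjpjpjpjpjpjpj

φ(pjpjpjpjpjpjpjpj) expands symbol-by-symbol to pj pj pj pj pj pj pj pj pj pj pj pj pj pj pj pj; joining the 16 pieces gives the next term.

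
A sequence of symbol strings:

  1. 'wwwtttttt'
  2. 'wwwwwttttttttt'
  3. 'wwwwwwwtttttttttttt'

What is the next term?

wwwwwwwwwttttttttttttttt

Term n consists of 2n-1 w's, followed by 3n t's, where the shown terms are n = 2, 3, 4.
At n = 5 the blocks have lengths 9, 15.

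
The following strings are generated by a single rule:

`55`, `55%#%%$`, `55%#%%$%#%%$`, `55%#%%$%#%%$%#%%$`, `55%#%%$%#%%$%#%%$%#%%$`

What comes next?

Each term is the previous one with %#%%$ appended.
So the next term is 55%#%%$%#%%$%#%%$%#%%$·%#%%$.

55%#%%$%#%%$%#%%$%#%%$%#%%$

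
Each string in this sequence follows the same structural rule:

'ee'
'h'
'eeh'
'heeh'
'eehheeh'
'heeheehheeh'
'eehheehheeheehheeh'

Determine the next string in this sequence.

This is a Fibonacci-style word recurrence s(k) = s(k−2)·s(k−1): e.g. ee·h = eeh.
The next term joins heeheehheeh and eehheehheeheehheeh.

heeheehheeheehheehheeheehheeh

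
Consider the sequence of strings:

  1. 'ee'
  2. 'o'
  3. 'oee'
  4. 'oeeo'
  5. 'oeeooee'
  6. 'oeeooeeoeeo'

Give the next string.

oeeooeeoeeooeeooee

From term 3 onward, concatenate the last term with the second-to-last: o·ee = oee, oee·o = oeeo, …
The next term joins oeeooeeoeeo and oeeooee.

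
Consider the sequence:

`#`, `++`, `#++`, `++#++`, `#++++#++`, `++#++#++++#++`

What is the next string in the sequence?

#++++#++++#++#++++#++

This is a Fibonacci-style word recurrence s(k) = s(k−2)·s(k−1): e.g. #·++ = #++.
So term 7 is #++++#++·++#++#++++#++.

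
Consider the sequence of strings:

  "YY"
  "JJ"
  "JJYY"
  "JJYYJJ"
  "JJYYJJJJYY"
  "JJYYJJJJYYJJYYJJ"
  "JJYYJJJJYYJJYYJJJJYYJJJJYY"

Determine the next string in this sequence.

From term 3 onward, concatenate the last term with the second-to-last: JJ·YY = JJYY, JJYY·JJ = JJYYJJ, …
So term 8 is JJYYJJJJYYJJYYJJJJYYJJJJYY·JJYYJJJJYYJJYYJJ.

JJYYJJJJYYJJYYJJJJYYJJJJYYJJYYJJJJYYJJYYJJ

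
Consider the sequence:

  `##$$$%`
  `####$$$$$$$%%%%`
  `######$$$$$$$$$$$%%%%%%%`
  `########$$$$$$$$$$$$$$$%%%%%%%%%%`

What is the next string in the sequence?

The n-th term is 2n #'s then 4n-1 $'s then 3n-2 %'s (n = 1, 2, …).
At n = 5 the blocks have lengths 10, 19, 13.

##########$$$$$$$$$$$$$$$$$$$%%%%%%%%%%%%%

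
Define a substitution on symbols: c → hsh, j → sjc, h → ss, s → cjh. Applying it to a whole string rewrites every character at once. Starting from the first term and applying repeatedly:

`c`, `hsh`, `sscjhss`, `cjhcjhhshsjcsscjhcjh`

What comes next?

hshsjcsshshsjcsssscjhsscjhsjchshcjhcjhhshsjcsshshsjcss

Replace each of the 20 characters of cjhcjhhshsjcsscjhcjh in place — hsh sjc ss hsh sjc ss ss cjh ss cjh sjc hsh cjh cjh hsh sjc ss hsh sjc ss — and concatenate.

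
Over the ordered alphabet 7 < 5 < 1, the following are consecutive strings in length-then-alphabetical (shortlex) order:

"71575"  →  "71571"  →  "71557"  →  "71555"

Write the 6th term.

Continuing the enumeration 2 steps past 71555: 71555 → 71551 → (answer).

71517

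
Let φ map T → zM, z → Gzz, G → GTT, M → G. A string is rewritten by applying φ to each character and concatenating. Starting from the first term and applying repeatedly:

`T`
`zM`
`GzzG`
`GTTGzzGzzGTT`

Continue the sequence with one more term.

GTTzMzMGTTGzzGzzGTTGzzGzzGTTzMzM

Apply φ to GTTGzzGzzGTT symbol by symbol: G→GTT, T→zM, T→zM, G→GTT, z→Gzz, z→Gzz, G→GTT, z→Gzz, z→Gzz, G→GTT, T→zM, T→zM; joined: GTT zM zM GTT Gzz Gzz GTT Gzz Gzz GTT zM zM.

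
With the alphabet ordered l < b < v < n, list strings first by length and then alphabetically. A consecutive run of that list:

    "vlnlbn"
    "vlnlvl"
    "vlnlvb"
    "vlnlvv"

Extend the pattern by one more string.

vlnlvn

The successor of vlnlvv increments the rightmost position that isn't already n and resets every position after it to l.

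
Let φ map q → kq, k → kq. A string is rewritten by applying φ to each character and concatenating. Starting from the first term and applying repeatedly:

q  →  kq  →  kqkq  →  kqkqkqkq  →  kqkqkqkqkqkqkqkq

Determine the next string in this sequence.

Rewriting the 16 symbols of kqkqkqkqkqkqkqkq one by one yields kq kq kq kq kq kq kq kq kq kq kq kq kq kq kq kq; concatenated:

kqkqkqkqkqkqkqkqkqkqkqkqkqkqkqkq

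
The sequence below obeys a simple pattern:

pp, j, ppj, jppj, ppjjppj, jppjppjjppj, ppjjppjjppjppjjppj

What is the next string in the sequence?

This is a Fibonacci-style word recurrence s(k) = s(k−2)·s(k−1): e.g. pp·j = ppj.
The next term joins jppjppjjppj and ppjjppjjppjppjjppj.

jppjppjjppjppjjppjjppjppjjppj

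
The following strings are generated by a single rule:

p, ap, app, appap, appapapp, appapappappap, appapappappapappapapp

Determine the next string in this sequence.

Each term (from the third on) is the previous term followed by the one before it: term 3 = ap·p = app.
So term 8 is appapappappapappapapp·appapappappap.

appapappappapappapappappapappappap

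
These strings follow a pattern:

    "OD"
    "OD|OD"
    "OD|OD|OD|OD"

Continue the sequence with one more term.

Every step duplicates the string with '|' between the halves.
One more doubling of OD|OD|OD|OD gives the answer.

OD|OD|OD|OD|OD|OD|OD|OD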